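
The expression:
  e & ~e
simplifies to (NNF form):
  False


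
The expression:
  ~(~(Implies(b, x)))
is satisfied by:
  {x: True, b: False}
  {b: False, x: False}
  {b: True, x: True}


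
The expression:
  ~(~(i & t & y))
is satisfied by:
  {t: True, i: True, y: True}


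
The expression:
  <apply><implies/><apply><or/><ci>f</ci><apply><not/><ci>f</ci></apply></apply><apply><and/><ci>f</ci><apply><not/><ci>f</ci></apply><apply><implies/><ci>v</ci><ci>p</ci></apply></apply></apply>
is never true.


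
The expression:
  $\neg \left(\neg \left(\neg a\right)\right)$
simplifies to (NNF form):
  $\neg a$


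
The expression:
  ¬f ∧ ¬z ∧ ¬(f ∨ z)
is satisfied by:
  {z: False, f: False}


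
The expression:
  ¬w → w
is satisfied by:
  {w: True}


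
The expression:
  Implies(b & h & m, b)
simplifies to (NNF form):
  True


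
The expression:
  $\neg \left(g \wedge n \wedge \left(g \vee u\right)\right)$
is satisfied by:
  {g: False, n: False}
  {n: True, g: False}
  {g: True, n: False}


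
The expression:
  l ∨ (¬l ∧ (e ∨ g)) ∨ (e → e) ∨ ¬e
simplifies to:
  True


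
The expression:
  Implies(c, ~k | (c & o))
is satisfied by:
  {o: True, k: False, c: False}
  {k: False, c: False, o: False}
  {c: True, o: True, k: False}
  {c: True, k: False, o: False}
  {o: True, k: True, c: False}
  {k: True, o: False, c: False}
  {c: True, k: True, o: True}


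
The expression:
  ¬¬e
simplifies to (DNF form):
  e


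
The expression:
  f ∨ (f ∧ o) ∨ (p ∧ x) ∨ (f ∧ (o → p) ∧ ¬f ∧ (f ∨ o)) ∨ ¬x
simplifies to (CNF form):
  f ∨ p ∨ ¬x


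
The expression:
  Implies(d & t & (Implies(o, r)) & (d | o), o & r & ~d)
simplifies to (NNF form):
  ~d | ~t | (o & ~r)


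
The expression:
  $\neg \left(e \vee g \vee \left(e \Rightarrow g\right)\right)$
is never true.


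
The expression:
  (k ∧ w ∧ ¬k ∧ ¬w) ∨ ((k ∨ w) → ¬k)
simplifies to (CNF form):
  ¬k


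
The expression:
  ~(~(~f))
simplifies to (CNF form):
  ~f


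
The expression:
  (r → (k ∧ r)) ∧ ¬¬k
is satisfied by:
  {k: True}


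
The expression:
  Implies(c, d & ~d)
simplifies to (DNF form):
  ~c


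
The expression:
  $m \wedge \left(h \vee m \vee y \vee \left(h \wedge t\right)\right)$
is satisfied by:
  {m: True}


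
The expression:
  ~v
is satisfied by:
  {v: False}


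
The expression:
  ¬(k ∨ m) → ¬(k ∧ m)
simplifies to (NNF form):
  True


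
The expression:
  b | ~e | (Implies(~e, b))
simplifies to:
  True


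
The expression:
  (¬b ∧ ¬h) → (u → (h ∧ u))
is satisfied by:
  {b: True, h: True, u: False}
  {b: True, u: False, h: False}
  {h: True, u: False, b: False}
  {h: False, u: False, b: False}
  {b: True, h: True, u: True}
  {b: True, u: True, h: False}
  {h: True, u: True, b: False}


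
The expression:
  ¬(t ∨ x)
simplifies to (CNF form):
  ¬t ∧ ¬x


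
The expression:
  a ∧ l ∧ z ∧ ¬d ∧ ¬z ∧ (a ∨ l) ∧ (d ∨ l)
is never true.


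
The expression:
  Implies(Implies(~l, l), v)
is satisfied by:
  {v: True, l: False}
  {l: False, v: False}
  {l: True, v: True}


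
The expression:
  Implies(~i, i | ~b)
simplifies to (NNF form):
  i | ~b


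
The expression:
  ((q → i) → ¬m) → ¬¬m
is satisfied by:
  {m: True}


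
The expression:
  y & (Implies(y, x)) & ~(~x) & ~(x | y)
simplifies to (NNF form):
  False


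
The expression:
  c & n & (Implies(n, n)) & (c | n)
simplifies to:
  c & n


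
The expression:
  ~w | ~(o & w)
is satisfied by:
  {w: False, o: False}
  {o: True, w: False}
  {w: True, o: False}


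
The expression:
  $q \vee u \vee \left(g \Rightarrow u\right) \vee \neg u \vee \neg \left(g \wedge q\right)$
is always true.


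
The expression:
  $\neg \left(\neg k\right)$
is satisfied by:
  {k: True}


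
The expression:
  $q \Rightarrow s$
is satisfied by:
  {s: True, q: False}
  {q: False, s: False}
  {q: True, s: True}


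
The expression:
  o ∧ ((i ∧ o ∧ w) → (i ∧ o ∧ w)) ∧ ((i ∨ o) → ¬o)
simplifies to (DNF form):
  False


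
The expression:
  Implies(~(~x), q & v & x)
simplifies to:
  ~x | (q & v)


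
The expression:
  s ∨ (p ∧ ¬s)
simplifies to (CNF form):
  p ∨ s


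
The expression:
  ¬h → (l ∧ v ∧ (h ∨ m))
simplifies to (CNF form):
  (h ∨ l) ∧ (h ∨ m) ∧ (h ∨ v)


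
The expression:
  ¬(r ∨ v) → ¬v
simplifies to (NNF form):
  True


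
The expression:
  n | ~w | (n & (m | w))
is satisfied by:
  {n: True, w: False}
  {w: False, n: False}
  {w: True, n: True}


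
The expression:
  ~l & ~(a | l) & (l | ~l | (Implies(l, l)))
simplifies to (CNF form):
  ~a & ~l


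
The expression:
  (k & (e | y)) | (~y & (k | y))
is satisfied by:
  {k: True}


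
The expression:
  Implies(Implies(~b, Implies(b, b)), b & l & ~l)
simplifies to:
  False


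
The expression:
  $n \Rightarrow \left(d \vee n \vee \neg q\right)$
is always true.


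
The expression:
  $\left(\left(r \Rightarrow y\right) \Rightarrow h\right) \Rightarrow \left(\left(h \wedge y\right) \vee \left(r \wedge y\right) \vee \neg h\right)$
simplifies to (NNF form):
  $y \vee \neg h$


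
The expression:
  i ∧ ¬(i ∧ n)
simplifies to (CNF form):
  i ∧ ¬n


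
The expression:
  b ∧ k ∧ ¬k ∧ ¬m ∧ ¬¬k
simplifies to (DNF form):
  False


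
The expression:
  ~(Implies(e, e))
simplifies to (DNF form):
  False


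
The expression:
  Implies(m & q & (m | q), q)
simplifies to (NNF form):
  True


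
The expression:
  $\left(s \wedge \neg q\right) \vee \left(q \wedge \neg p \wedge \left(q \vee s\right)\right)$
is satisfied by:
  {s: True, p: False, q: False}
  {q: True, s: True, p: False}
  {q: True, s: False, p: False}
  {p: True, s: True, q: False}


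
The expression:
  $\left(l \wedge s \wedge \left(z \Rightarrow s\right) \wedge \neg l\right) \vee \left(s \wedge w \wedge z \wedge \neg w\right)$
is never true.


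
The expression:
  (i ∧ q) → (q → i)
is always true.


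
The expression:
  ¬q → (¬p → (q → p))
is always true.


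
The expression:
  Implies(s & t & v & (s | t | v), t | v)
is always true.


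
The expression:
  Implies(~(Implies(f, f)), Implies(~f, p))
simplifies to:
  True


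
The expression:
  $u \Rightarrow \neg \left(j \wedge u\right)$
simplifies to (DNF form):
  $\neg j \vee \neg u$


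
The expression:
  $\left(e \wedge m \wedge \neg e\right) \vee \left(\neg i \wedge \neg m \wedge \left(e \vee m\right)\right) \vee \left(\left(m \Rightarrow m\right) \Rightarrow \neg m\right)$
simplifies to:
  $\neg m$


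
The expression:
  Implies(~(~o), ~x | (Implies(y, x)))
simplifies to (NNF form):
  True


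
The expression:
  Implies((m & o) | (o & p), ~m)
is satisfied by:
  {m: False, o: False}
  {o: True, m: False}
  {m: True, o: False}


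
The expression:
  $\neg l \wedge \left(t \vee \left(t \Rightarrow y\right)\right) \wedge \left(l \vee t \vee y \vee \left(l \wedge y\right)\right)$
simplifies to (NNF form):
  $\neg l \wedge \left(t \vee y\right)$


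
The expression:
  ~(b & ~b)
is always true.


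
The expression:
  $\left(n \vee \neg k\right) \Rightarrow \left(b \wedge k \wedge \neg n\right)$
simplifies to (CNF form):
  $k \wedge \neg n$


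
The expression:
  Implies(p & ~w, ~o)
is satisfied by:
  {w: True, p: False, o: False}
  {p: False, o: False, w: False}
  {o: True, w: True, p: False}
  {o: True, p: False, w: False}
  {w: True, p: True, o: False}
  {p: True, w: False, o: False}
  {o: True, p: True, w: True}


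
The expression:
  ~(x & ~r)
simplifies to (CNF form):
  r | ~x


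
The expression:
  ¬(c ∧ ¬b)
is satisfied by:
  {b: True, c: False}
  {c: False, b: False}
  {c: True, b: True}


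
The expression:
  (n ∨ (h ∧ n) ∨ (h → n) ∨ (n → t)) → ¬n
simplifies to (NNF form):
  ¬n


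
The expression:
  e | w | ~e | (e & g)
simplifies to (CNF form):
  True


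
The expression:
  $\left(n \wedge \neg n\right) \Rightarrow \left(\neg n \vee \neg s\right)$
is always true.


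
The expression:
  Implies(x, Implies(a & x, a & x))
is always true.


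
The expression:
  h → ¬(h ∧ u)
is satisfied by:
  {h: False, u: False}
  {u: True, h: False}
  {h: True, u: False}


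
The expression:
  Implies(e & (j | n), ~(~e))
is always true.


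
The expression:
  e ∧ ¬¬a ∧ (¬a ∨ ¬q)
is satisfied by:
  {a: True, e: True, q: False}


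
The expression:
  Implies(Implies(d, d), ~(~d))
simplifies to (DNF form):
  d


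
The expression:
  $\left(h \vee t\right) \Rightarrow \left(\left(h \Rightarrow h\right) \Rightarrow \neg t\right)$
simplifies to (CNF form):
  $\neg t$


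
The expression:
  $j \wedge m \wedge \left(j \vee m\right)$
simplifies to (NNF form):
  $j \wedge m$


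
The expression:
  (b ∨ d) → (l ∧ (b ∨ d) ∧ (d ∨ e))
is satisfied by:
  {e: True, l: True, d: False, b: False}
  {l: True, b: False, e: False, d: False}
  {b: True, e: True, l: True, d: False}
  {d: True, e: True, l: True, b: False}
  {d: True, l: True, b: False, e: False}
  {d: True, b: True, l: True, e: True}
  {d: True, b: True, l: True, e: False}
  {e: True, d: False, l: False, b: False}
  {d: False, l: False, e: False, b: False}


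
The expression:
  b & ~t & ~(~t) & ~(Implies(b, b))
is never true.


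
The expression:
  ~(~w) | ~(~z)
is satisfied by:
  {z: True, w: True}
  {z: True, w: False}
  {w: True, z: False}


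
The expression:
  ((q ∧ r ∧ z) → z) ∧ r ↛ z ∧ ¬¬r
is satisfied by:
  {r: True, z: False}


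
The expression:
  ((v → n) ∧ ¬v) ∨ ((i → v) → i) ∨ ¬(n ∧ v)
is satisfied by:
  {i: True, v: False, n: False}
  {v: False, n: False, i: False}
  {i: True, n: True, v: False}
  {n: True, v: False, i: False}
  {i: True, v: True, n: False}
  {v: True, i: False, n: False}
  {i: True, n: True, v: True}


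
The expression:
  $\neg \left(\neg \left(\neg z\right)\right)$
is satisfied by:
  {z: False}


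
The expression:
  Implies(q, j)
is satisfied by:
  {j: True, q: False}
  {q: False, j: False}
  {q: True, j: True}


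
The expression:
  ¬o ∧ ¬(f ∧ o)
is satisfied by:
  {o: False}


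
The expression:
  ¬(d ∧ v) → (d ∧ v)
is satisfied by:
  {d: True, v: True}


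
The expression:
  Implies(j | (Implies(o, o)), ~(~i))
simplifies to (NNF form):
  i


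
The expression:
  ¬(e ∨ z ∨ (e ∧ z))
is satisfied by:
  {e: False, z: False}


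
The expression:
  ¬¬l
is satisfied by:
  {l: True}


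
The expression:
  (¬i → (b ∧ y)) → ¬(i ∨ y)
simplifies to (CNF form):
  ¬i ∧ (¬b ∨ ¬y)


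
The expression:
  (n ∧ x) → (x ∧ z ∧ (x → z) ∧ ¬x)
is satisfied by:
  {x: False, n: False}
  {n: True, x: False}
  {x: True, n: False}


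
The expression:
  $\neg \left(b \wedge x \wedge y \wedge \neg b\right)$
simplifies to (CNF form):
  $\text{True}$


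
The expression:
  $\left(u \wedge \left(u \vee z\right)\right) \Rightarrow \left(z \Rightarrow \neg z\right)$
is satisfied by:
  {u: False, z: False}
  {z: True, u: False}
  {u: True, z: False}


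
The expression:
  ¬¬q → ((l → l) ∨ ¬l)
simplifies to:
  True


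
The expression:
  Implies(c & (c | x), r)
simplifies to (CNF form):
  r | ~c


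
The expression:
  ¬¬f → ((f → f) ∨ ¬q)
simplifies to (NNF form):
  True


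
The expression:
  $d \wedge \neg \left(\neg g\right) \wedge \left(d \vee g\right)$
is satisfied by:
  {d: True, g: True}


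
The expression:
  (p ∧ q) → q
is always true.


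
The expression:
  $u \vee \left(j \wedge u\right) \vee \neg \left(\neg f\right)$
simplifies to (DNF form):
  $f \vee u$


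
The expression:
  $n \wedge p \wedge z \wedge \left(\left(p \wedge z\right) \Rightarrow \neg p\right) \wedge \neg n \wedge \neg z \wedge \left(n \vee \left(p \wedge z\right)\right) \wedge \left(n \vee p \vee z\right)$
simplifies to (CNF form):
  $\text{False}$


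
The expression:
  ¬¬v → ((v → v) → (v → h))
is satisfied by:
  {h: True, v: False}
  {v: False, h: False}
  {v: True, h: True}


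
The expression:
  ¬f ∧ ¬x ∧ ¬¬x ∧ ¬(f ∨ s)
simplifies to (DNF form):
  False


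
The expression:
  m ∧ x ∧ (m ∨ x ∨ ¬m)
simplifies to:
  m ∧ x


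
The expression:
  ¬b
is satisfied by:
  {b: False}


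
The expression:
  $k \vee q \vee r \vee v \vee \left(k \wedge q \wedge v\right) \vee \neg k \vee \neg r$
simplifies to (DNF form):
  $\text{True}$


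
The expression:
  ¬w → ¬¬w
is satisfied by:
  {w: True}


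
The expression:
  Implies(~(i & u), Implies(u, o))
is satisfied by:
  {i: True, o: True, u: False}
  {i: True, u: False, o: False}
  {o: True, u: False, i: False}
  {o: False, u: False, i: False}
  {i: True, o: True, u: True}
  {i: True, u: True, o: False}
  {o: True, u: True, i: False}


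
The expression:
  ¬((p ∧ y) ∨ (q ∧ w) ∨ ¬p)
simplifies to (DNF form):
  (p ∧ ¬q ∧ ¬y) ∨ (p ∧ ¬w ∧ ¬y)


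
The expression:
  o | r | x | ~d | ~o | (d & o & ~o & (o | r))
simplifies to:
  True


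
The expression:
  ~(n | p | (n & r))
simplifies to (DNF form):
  ~n & ~p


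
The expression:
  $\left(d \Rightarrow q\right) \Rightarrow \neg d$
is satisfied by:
  {q: False, d: False}
  {d: True, q: False}
  {q: True, d: False}


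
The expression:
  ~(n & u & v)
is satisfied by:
  {u: False, v: False, n: False}
  {n: True, u: False, v: False}
  {v: True, u: False, n: False}
  {n: True, v: True, u: False}
  {u: True, n: False, v: False}
  {n: True, u: True, v: False}
  {v: True, u: True, n: False}


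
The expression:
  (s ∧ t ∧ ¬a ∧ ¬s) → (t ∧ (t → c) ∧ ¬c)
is always true.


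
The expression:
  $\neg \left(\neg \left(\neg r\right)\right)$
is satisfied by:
  {r: False}


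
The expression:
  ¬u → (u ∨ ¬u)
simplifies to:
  True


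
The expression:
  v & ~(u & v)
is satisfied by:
  {v: True, u: False}


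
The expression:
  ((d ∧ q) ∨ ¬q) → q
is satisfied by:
  {q: True}


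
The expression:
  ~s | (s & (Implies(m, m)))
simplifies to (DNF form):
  True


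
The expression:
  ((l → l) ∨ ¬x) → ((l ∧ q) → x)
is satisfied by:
  {x: True, l: False, q: False}
  {l: False, q: False, x: False}
  {x: True, q: True, l: False}
  {q: True, l: False, x: False}
  {x: True, l: True, q: False}
  {l: True, x: False, q: False}
  {x: True, q: True, l: True}


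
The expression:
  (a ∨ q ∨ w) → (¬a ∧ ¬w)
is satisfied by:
  {w: False, a: False}


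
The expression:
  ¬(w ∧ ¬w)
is always true.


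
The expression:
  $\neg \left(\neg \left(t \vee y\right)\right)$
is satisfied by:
  {y: True, t: True}
  {y: True, t: False}
  {t: True, y: False}


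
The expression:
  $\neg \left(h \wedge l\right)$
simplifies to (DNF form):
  $\neg h \vee \neg l$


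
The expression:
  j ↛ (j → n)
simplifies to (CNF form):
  j ∧ ¬n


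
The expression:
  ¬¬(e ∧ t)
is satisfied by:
  {t: True, e: True}


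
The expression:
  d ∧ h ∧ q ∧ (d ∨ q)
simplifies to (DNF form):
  d ∧ h ∧ q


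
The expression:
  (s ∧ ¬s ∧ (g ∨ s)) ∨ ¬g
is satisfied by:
  {g: False}


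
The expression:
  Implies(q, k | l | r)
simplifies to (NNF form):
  k | l | r | ~q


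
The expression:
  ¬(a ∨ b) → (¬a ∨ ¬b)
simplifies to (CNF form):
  True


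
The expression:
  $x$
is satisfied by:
  {x: True}


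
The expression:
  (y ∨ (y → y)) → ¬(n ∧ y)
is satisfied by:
  {y: False, n: False}
  {n: True, y: False}
  {y: True, n: False}


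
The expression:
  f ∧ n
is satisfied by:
  {f: True, n: True}


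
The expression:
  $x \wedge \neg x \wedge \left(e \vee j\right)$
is never true.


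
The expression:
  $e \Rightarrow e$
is always true.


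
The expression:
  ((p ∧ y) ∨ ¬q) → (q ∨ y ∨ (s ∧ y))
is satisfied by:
  {y: True, q: True}
  {y: True, q: False}
  {q: True, y: False}


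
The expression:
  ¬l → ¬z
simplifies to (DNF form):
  l ∨ ¬z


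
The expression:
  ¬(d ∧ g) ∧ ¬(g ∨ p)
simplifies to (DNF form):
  ¬g ∧ ¬p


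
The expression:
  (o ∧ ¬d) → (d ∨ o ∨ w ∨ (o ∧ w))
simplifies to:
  True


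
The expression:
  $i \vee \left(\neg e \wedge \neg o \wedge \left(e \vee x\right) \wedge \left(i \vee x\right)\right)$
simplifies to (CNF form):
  $\left(i \vee x\right) \wedge \left(i \vee \neg e\right) \wedge \left(i \vee \neg o\right)$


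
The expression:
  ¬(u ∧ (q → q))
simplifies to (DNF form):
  ¬u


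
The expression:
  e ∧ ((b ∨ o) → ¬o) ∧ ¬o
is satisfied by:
  {e: True, o: False}


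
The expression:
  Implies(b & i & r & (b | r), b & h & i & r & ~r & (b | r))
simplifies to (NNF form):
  ~b | ~i | ~r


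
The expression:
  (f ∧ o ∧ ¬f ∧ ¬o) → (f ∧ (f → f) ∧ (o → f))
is always true.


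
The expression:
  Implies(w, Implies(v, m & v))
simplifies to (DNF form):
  m | ~v | ~w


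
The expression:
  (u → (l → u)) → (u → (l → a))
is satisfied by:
  {a: True, l: False, u: False}
  {l: False, u: False, a: False}
  {a: True, u: True, l: False}
  {u: True, l: False, a: False}
  {a: True, l: True, u: False}
  {l: True, a: False, u: False}
  {a: True, u: True, l: True}


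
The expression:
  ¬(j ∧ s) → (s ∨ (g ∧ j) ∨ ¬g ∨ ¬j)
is always true.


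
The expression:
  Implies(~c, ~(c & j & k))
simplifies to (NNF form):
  True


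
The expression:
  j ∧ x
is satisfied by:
  {j: True, x: True}


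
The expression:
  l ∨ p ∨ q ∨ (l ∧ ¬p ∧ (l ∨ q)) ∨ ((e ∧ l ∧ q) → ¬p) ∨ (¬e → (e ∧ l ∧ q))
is always true.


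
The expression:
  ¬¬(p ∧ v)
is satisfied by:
  {p: True, v: True}


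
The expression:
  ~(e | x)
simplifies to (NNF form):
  ~e & ~x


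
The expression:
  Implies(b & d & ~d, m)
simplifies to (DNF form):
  True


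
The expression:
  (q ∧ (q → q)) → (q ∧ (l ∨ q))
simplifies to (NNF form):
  True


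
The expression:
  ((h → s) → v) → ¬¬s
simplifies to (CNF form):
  (s ∨ ¬h) ∧ (s ∨ ¬v)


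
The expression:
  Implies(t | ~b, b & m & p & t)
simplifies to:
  b & (m | ~t) & (p | ~t)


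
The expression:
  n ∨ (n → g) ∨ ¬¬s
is always true.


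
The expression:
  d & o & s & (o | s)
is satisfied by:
  {s: True, d: True, o: True}


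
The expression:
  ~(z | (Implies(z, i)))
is never true.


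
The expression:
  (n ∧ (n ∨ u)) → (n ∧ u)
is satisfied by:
  {u: True, n: False}
  {n: False, u: False}
  {n: True, u: True}


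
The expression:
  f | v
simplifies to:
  f | v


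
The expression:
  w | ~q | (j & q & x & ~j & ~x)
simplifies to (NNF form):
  w | ~q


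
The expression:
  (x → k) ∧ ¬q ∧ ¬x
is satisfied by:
  {q: False, x: False}


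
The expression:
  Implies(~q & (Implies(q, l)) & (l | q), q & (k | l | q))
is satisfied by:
  {q: True, l: False}
  {l: False, q: False}
  {l: True, q: True}


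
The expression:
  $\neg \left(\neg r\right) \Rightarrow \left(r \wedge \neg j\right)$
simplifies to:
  $\neg j \vee \neg r$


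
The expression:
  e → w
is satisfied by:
  {w: True, e: False}
  {e: False, w: False}
  {e: True, w: True}


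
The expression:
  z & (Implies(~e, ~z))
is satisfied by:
  {z: True, e: True}


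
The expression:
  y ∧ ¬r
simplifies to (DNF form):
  y ∧ ¬r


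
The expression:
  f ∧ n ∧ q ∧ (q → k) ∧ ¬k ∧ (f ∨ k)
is never true.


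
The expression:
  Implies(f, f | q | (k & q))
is always true.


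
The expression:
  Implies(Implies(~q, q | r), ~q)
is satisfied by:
  {q: False}


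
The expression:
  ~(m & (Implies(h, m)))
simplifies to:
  ~m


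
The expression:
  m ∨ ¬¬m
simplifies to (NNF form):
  m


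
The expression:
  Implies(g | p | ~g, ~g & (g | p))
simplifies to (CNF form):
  p & ~g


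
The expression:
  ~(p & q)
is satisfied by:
  {p: False, q: False}
  {q: True, p: False}
  {p: True, q: False}


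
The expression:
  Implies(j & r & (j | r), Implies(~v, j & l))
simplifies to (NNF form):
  l | v | ~j | ~r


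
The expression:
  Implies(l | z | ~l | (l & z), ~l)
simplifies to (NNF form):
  ~l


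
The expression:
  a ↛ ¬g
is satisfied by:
  {a: True, g: True}


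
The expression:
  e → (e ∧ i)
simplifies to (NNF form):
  i ∨ ¬e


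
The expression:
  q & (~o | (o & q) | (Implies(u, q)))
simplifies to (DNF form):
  q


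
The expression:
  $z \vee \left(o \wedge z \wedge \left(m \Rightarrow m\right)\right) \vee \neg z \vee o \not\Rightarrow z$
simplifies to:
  $\text{True}$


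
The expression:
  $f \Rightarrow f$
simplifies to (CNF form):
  $\text{True}$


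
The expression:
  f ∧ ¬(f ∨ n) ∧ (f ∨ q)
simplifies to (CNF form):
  False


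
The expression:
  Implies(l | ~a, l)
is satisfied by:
  {a: True, l: True}
  {a: True, l: False}
  {l: True, a: False}


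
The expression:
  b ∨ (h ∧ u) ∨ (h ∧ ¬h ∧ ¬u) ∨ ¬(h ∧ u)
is always true.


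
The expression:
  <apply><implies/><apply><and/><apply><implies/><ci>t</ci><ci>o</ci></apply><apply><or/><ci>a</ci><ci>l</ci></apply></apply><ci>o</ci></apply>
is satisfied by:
  {o: True, t: True, a: False, l: False}
  {o: True, t: True, l: True, a: False}
  {o: True, t: True, a: True, l: False}
  {o: True, t: True, l: True, a: True}
  {o: True, a: False, l: False, t: False}
  {o: True, l: True, a: False, t: False}
  {o: True, a: True, l: False, t: False}
  {o: True, l: True, a: True, t: False}
  {t: True, a: False, l: False, o: False}
  {l: True, t: True, a: False, o: False}
  {t: True, a: True, l: False, o: False}
  {l: True, t: True, a: True, o: False}
  {t: False, a: False, l: False, o: False}


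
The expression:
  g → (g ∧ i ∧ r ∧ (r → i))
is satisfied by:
  {i: True, r: True, g: False}
  {i: True, r: False, g: False}
  {r: True, i: False, g: False}
  {i: False, r: False, g: False}
  {i: True, g: True, r: True}


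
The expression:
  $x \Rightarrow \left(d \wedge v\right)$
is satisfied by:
  {v: True, d: True, x: False}
  {v: True, d: False, x: False}
  {d: True, v: False, x: False}
  {v: False, d: False, x: False}
  {x: True, v: True, d: True}


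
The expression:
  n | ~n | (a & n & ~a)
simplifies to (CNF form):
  True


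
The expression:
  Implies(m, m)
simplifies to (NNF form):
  True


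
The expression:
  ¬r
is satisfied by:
  {r: False}


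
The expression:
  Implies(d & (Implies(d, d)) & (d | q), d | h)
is always true.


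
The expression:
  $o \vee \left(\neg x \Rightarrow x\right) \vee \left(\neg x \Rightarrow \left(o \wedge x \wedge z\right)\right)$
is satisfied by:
  {x: True, o: True}
  {x: True, o: False}
  {o: True, x: False}


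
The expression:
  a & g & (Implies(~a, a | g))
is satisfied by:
  {a: True, g: True}


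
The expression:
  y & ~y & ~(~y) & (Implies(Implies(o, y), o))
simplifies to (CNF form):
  False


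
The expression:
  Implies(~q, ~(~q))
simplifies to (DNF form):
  q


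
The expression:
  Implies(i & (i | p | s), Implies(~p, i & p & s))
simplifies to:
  p | ~i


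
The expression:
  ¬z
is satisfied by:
  {z: False}


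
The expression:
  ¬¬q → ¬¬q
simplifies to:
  True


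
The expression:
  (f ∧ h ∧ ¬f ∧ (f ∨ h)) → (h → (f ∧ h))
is always true.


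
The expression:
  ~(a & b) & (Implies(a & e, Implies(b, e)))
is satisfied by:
  {a: False, b: False}
  {b: True, a: False}
  {a: True, b: False}


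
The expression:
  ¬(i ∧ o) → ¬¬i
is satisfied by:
  {i: True}


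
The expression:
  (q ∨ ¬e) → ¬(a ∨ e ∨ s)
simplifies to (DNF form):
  (e ∧ ¬e) ∨ (e ∧ ¬q) ∨ (e ∧ ¬a ∧ ¬e) ∨ (e ∧ ¬a ∧ ¬q) ∨ (e ∧ ¬e ∧ ¬s) ∨ (e ∧ ¬q ∧ ¬s) ∨ (¬a ∧ ¬e ∧ ¬s) ∨ (¬a ∧ ¬q ∧ ¬s)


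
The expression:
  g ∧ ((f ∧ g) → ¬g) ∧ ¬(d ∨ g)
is never true.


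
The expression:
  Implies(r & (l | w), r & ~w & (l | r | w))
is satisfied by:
  {w: False, r: False}
  {r: True, w: False}
  {w: True, r: False}


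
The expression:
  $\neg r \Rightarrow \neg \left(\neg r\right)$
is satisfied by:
  {r: True}


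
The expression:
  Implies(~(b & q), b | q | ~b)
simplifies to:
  True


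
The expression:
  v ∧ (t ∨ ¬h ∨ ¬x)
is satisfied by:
  {t: True, v: True, h: False, x: False}
  {v: True, t: False, h: False, x: False}
  {x: True, t: True, v: True, h: False}
  {x: True, v: True, t: False, h: False}
  {t: True, h: True, v: True, x: False}
  {h: True, v: True, x: False, t: False}
  {x: True, h: True, v: True, t: True}


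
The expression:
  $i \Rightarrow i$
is always true.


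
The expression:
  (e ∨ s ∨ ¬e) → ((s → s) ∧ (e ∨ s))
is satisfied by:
  {e: True, s: True}
  {e: True, s: False}
  {s: True, e: False}


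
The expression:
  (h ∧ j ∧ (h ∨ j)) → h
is always true.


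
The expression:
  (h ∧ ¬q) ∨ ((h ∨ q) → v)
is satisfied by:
  {v: True, q: False}
  {q: False, v: False}
  {q: True, v: True}


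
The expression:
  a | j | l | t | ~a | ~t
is always true.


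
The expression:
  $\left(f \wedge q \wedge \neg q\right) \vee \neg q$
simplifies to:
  $\neg q$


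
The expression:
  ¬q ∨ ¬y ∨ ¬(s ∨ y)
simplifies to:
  ¬q ∨ ¬y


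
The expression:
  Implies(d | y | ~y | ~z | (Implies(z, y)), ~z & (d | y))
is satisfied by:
  {y: True, d: True, z: False}
  {y: True, d: False, z: False}
  {d: True, y: False, z: False}


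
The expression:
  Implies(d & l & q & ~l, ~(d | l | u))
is always true.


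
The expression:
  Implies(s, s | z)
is always true.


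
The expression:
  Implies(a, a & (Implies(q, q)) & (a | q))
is always true.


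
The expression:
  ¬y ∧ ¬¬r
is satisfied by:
  {r: True, y: False}


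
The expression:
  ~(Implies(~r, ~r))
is never true.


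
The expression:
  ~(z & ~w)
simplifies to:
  w | ~z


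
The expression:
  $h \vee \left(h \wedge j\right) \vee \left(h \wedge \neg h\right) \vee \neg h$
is always true.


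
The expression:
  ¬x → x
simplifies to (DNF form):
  x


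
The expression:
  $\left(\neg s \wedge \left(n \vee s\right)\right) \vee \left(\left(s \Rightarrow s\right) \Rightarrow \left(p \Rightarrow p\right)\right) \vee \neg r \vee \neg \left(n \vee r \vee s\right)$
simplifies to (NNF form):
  $\text{True}$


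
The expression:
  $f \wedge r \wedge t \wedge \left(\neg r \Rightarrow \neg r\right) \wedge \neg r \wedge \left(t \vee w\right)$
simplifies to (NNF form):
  $\text{False}$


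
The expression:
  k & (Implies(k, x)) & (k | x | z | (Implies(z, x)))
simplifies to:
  k & x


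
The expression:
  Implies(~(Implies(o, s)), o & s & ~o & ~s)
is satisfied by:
  {s: True, o: False}
  {o: False, s: False}
  {o: True, s: True}


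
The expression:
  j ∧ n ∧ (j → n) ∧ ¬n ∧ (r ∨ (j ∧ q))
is never true.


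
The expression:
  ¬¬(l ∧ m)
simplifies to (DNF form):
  l ∧ m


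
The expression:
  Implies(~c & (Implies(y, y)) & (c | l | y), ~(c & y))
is always true.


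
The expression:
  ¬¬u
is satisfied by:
  {u: True}


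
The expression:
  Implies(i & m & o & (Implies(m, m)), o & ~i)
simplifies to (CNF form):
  ~i | ~m | ~o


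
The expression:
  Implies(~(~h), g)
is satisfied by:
  {g: True, h: False}
  {h: False, g: False}
  {h: True, g: True}


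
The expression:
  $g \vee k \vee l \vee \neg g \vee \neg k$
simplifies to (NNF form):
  $\text{True}$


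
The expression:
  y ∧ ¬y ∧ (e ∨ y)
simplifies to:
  False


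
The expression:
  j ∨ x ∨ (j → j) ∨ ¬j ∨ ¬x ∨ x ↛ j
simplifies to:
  True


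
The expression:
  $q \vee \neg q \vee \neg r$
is always true.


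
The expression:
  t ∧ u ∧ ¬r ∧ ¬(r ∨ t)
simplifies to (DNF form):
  False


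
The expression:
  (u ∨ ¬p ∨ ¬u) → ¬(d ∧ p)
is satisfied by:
  {p: False, d: False}
  {d: True, p: False}
  {p: True, d: False}


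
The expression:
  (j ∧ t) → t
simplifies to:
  True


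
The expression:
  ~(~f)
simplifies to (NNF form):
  f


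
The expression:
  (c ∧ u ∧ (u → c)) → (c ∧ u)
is always true.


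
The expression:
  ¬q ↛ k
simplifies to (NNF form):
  ¬k ∧ ¬q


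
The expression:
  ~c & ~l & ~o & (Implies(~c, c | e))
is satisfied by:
  {e: True, o: False, l: False, c: False}


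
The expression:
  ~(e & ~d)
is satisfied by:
  {d: True, e: False}
  {e: False, d: False}
  {e: True, d: True}


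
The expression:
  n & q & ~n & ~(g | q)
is never true.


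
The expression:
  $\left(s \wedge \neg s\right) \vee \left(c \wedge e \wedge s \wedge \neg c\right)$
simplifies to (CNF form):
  $\text{False}$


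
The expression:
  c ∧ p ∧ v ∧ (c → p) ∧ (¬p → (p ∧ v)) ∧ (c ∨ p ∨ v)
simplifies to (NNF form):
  c ∧ p ∧ v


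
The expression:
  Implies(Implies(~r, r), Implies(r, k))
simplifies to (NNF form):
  k | ~r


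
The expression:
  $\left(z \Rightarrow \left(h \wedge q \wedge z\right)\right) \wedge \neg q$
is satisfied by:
  {q: False, z: False}


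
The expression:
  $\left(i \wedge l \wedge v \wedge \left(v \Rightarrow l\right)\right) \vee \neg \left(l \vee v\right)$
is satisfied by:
  {i: True, v: False, l: False}
  {i: False, v: False, l: False}
  {v: True, l: True, i: True}


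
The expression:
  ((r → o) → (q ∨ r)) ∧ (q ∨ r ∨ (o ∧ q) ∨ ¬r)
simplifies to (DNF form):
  q ∨ r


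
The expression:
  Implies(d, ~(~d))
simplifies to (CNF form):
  True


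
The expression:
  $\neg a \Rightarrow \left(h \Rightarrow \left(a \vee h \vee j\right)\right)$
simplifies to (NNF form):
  $\text{True}$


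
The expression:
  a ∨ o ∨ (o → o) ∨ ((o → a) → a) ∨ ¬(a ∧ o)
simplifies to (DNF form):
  True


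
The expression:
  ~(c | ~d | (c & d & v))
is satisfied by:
  {d: True, c: False}


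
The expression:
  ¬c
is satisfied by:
  {c: False}


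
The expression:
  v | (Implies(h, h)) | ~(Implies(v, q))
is always true.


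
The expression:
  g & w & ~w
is never true.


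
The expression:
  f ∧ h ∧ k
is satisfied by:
  {h: True, f: True, k: True}


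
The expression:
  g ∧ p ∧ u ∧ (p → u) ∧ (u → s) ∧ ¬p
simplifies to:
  False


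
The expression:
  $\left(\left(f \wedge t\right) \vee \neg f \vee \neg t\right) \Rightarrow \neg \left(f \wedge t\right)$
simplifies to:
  $\neg f \vee \neg t$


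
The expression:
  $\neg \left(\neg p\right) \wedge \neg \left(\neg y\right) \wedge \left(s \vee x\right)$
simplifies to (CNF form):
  $p \wedge y \wedge \left(s \vee x\right)$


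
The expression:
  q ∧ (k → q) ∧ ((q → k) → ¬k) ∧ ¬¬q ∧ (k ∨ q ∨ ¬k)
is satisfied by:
  {q: True, k: False}


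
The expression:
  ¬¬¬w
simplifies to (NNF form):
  ¬w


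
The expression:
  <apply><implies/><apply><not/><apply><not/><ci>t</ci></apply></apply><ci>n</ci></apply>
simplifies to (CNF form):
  <apply><or/><ci>n</ci><apply><not/><ci>t</ci></apply></apply>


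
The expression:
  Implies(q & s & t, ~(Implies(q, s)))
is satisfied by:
  {s: False, t: False, q: False}
  {q: True, s: False, t: False}
  {t: True, s: False, q: False}
  {q: True, t: True, s: False}
  {s: True, q: False, t: False}
  {q: True, s: True, t: False}
  {t: True, s: True, q: False}


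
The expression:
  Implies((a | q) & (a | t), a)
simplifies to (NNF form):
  a | ~q | ~t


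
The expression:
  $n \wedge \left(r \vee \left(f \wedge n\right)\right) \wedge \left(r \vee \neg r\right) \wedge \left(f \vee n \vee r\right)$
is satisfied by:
  {n: True, r: True, f: True}
  {n: True, r: True, f: False}
  {n: True, f: True, r: False}


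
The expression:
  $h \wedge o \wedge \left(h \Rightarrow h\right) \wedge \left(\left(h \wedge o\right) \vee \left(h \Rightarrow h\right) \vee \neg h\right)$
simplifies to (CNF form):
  $h \wedge o$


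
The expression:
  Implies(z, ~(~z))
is always true.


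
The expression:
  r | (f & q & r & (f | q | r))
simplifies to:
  r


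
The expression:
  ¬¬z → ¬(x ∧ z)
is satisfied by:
  {z: False, x: False}
  {x: True, z: False}
  {z: True, x: False}


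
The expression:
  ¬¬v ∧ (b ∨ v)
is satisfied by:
  {v: True}


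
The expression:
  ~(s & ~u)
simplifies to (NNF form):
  u | ~s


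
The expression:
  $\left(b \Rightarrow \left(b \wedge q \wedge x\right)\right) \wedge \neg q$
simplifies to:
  $\neg b \wedge \neg q$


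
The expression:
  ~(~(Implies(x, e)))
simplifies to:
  e | ~x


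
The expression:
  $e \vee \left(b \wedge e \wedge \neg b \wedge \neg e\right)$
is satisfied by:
  {e: True}


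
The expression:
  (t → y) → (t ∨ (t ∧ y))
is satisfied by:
  {t: True}


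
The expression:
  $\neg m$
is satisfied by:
  {m: False}


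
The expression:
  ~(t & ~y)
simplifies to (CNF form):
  y | ~t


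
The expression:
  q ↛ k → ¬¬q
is always true.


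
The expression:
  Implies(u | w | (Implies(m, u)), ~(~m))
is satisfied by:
  {m: True}


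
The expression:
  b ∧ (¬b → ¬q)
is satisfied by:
  {b: True}


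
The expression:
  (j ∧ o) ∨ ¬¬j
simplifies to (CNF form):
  j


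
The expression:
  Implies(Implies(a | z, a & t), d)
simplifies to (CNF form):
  (a | d | z) & (a | d | ~a) & (d | z | ~t) & (d | ~a | ~t)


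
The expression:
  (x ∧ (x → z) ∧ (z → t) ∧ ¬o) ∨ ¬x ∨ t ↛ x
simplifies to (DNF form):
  (t ∧ z ∧ ¬o) ∨ ¬x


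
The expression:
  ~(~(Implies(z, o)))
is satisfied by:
  {o: True, z: False}
  {z: False, o: False}
  {z: True, o: True}


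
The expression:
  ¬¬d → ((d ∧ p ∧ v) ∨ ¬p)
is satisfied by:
  {v: True, p: False, d: False}
  {p: False, d: False, v: False}
  {d: True, v: True, p: False}
  {d: True, p: False, v: False}
  {v: True, p: True, d: False}
  {p: True, v: False, d: False}
  {d: True, p: True, v: True}


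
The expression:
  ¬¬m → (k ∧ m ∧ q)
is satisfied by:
  {k: True, q: True, m: False}
  {k: True, q: False, m: False}
  {q: True, k: False, m: False}
  {k: False, q: False, m: False}
  {k: True, m: True, q: True}


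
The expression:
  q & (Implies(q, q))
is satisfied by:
  {q: True}


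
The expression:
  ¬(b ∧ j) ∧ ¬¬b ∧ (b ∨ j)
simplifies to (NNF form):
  b ∧ ¬j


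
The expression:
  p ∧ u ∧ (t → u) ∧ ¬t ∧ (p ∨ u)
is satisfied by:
  {p: True, u: True, t: False}


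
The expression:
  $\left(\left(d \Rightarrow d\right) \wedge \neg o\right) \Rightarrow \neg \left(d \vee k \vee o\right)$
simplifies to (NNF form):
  $o \vee \left(\neg d \wedge \neg k\right)$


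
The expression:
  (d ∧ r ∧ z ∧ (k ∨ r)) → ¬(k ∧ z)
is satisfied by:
  {k: False, z: False, d: False, r: False}
  {r: True, k: False, z: False, d: False}
  {d: True, k: False, z: False, r: False}
  {r: True, d: True, k: False, z: False}
  {z: True, r: False, k: False, d: False}
  {r: True, z: True, k: False, d: False}
  {d: True, z: True, r: False, k: False}
  {r: True, d: True, z: True, k: False}
  {k: True, d: False, z: False, r: False}
  {r: True, k: True, d: False, z: False}
  {d: True, k: True, r: False, z: False}
  {r: True, d: True, k: True, z: False}
  {z: True, k: True, d: False, r: False}
  {r: True, z: True, k: True, d: False}
  {d: True, z: True, k: True, r: False}


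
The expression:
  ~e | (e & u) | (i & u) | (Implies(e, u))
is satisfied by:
  {u: True, e: False}
  {e: False, u: False}
  {e: True, u: True}


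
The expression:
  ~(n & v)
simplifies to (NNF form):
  ~n | ~v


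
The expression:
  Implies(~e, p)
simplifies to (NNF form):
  e | p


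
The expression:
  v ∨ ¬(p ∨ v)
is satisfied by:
  {v: True, p: False}
  {p: False, v: False}
  {p: True, v: True}


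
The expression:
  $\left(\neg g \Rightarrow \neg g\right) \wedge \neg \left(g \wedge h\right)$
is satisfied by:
  {h: False, g: False}
  {g: True, h: False}
  {h: True, g: False}


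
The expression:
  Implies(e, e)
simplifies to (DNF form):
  True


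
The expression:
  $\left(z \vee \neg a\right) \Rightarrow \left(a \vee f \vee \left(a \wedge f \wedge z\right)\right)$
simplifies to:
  $a \vee f$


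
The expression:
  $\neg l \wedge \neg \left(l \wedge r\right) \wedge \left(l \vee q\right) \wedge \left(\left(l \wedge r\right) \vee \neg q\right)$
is never true.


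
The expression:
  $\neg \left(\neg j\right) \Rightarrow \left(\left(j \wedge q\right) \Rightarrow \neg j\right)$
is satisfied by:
  {q: False, j: False}
  {j: True, q: False}
  {q: True, j: False}


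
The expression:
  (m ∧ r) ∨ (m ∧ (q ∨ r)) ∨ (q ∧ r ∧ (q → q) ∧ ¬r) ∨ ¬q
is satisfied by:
  {m: True, q: False}
  {q: False, m: False}
  {q: True, m: True}


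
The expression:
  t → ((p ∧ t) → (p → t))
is always true.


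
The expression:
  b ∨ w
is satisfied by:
  {b: True, w: True}
  {b: True, w: False}
  {w: True, b: False}


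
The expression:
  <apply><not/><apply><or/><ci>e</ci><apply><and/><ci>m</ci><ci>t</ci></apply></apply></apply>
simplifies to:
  <apply><and/><apply><not/><ci>e</ci></apply><apply><or/><apply><not/><ci>m</ci></apply><apply><not/><ci>t</ci></apply></apply></apply>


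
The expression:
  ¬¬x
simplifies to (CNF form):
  x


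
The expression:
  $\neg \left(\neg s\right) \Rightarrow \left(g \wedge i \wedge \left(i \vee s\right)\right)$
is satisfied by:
  {i: True, g: True, s: False}
  {i: True, g: False, s: False}
  {g: True, i: False, s: False}
  {i: False, g: False, s: False}
  {i: True, s: True, g: True}


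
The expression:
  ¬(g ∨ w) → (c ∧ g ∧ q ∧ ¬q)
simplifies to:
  g ∨ w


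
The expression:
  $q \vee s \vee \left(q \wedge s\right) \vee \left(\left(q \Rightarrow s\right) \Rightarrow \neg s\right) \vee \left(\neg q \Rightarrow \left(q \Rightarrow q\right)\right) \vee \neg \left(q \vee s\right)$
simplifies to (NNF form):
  $\text{True}$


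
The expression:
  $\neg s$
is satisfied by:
  {s: False}
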